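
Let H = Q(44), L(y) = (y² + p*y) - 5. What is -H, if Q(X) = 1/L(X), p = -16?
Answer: -1/1227 ≈ -0.00081500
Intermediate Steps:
L(y) = -5 + y² - 16*y (L(y) = (y² - 16*y) - 5 = -5 + y² - 16*y)
Q(X) = 1/(-5 + X² - 16*X)
H = 1/1227 (H = 1/(-5 + 44² - 16*44) = 1/(-5 + 1936 - 704) = 1/1227 ≈ 0.00081500)
-H = -1*1/1227 = -1/1227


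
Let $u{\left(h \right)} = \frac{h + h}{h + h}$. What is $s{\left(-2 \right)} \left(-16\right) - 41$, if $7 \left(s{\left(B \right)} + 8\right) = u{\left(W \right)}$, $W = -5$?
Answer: $\frac{593}{7} \approx 84.714$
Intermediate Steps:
$u{\left(h \right)} = 1$ ($u{\left(h \right)} = \frac{2 h}{2 h} = 2 h \frac{1}{2 h} = 1$)
$s{\left(B \right)} = - \frac{55}{7}$ ($s{\left(B \right)} = -8 + \frac{1}{7} \cdot 1 = -8 + \frac{1}{7} = - \frac{55}{7}$)
$s{\left(-2 \right)} \left(-16\right) - 41 = \left(- \frac{55}{7}\right) \left(-16\right) - 41 = \frac{880}{7} - 41 = \frac{593}{7}$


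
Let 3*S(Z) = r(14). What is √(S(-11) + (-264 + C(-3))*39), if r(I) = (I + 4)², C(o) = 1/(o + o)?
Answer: I*√40778/2 ≈ 100.97*I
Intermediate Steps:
C(o) = 1/(2*o)
r(I) = (4 + I)²
S(Z) = 108 (S(Z) = (4 + 14)²/3 = (⅓)*18² = (⅓)*324 = 108)
√(S(-11) + (-264 + C(-3))*39) = √(108 + (-264 + (½)/(-3))*39) = √(108 + (-264 + (½)*(-⅓))*39) = √(108 + (-264 - ⅙)*39) = √(108 - 1585/6*39) = √(108 - 20605/2) = √(-20389/2) = I*√40778/2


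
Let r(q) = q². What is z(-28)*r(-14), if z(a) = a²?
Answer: 153664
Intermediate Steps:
z(-28)*r(-14) = (-28)²*(-14)² = 784*196 = 153664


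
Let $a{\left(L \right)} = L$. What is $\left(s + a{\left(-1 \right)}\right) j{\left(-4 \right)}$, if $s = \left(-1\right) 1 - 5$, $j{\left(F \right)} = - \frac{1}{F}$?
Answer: $- \frac{7}{4} \approx -1.75$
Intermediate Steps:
$s = -6$ ($s = -1 - 5 = -6$)
$\left(s + a{\left(-1 \right)}\right) j{\left(-4 \right)} = \left(-6 - 1\right) \left(- \frac{1}{-4}\right) = - 7 \left(\left(-1\right) \left(- \frac{1}{4}\right)\right) = \left(-7\right) \frac{1}{4} = - \frac{7}{4}$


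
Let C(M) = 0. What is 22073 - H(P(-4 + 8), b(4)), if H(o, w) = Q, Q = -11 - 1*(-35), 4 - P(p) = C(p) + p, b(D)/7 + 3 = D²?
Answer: 22049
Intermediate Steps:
b(D) = -21 + 7*D²
P(p) = 4 - p (P(p) = 4 - (0 + p) = 4 - p)
Q = 24 (Q = -11 + 35 = 24)
H(o, w) = 24
22073 - H(P(-4 + 8), b(4)) = 22073 - 1*24 = 22073 - 24 = 22049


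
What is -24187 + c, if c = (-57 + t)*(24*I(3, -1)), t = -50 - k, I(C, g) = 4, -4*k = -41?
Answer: -35443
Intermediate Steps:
k = 41/4 (k = -¼*(-41) = 41/4 ≈ 10.250)
t = -241/4 (t = -50 - 1*41/4 = -50 - 41/4 = -241/4 ≈ -60.250)
c = -11256 (c = (-57 - 241/4)*(24*4) = -469/4*96 = -11256)
-24187 + c = -24187 - 11256 = -35443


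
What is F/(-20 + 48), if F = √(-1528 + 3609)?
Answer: √2081/28 ≈ 1.6292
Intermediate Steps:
F = √2081 ≈ 45.618
F/(-20 + 48) = √2081/(-20 + 48) = √2081/28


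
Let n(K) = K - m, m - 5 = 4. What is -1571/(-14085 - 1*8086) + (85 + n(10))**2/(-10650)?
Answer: -73622783/118060575 ≈ -0.62360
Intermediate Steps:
m = 9 (m = 5 + 4 = 9)
n(K) = -9 + K (n(K) = K - 1*9 = K - 9 = -9 + K)
-1571/(-14085 - 1*8086) + (85 + n(10))**2/(-10650) = -1571/(-14085 - 1*8086) + (85 + (-9 + 10))**2/(-10650) = -1571/(-14085 - 8086) + (85 + 1)**2*(-1/10650) = -1571/(-22171) + 86**2*(-1/10650) = -1571*(-1/22171) + 7396*(-1/10650) = 1571/22171 - 3698/5325 = -73622783/118060575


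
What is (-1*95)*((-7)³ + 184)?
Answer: 15105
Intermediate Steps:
(-1*95)*((-7)³ + 184) = -95*(-343 + 184) = -95*(-159) = 15105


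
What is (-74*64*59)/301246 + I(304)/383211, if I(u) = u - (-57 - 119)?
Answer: -17822292064/19240130151 ≈ -0.92631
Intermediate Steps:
I(u) = 176 + u (I(u) = u - 1*(-176) = u + 176 = 176 + u)
(-74*64*59)/301246 + I(304)/383211 = (-74*64*59)/301246 + (176 + 304)/383211 = -4736*59*(1/301246) + 480*(1/383211) = -279424*1/301246 + 160/127737 = -139712/150623 + 160/127737 = -17822292064/19240130151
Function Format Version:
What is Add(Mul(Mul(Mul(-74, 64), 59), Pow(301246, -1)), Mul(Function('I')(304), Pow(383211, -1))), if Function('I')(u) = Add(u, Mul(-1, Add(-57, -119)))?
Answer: Rational(-17822292064, 19240130151) ≈ -0.92631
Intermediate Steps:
Function('I')(u) = Add(176, u) (Function('I')(u) = Add(u, Mul(-1, -176)) = Add(u, 176) = Add(176, u))
Add(Mul(Mul(Mul(-74, 64), 59), Pow(301246, -1)), Mul(Function('I')(304), Pow(383211, -1))) = Add(Mul(Mul(Mul(-74, 64), 59), Pow(301246, -1)), Mul(Add(176, 304), Pow(383211, -1))) = Add(Mul(Mul(-4736, 59), Rational(1, 301246)), Mul(480, Rational(1, 383211))) = Add(Mul(-279424, Rational(1, 301246)), Rational(160, 127737)) = Add(Rational(-139712, 150623), Rational(160, 127737)) = Rational(-17822292064, 19240130151)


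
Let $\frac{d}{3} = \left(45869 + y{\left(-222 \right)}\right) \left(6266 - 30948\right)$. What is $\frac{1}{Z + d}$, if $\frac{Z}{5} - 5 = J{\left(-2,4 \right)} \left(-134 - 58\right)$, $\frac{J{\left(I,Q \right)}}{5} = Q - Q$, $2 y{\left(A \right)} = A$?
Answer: $- \frac{1}{3388196843} \approx -2.9514 \cdot 10^{-10}$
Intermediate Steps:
$y{\left(A \right)} = \frac{A}{2}$
$J{\left(I,Q \right)} = 0$ ($J{\left(I,Q \right)} = 5 \left(Q - Q\right) = 5 \cdot 0 = 0$)
$Z = 25$ ($Z = 25 + 5 \cdot 0 \left(-134 - 58\right) = 25 + 5 \cdot 0 \left(-192\right) = 25 + 5 \cdot 0 = 25 + 0 = 25$)
$d = -3388196868$ ($d = 3 \left(45869 + \frac{1}{2} \left(-222\right)\right) \left(6266 - 30948\right) = 3 \left(45869 - 111\right) \left(-24682\right) = 3 \cdot 45758 \left(-24682\right) = 3 \left(-1129398956\right) = -3388196868$)
$\frac{1}{Z + d} = \frac{1}{25 - 3388196868} = \frac{1}{-3388196843} = - \frac{1}{3388196843}$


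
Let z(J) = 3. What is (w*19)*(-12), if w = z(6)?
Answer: -684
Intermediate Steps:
w = 3
(w*19)*(-12) = (3*19)*(-12) = 57*(-12) = -684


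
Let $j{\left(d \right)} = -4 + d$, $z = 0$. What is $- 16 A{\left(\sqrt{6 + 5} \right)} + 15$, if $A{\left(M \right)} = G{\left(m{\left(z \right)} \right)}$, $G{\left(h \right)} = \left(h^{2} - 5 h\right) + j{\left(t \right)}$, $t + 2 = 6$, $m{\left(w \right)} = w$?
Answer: $15$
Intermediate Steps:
$t = 4$ ($t = -2 + 6 = 4$)
$G{\left(h \right)} = h^{2} - 5 h$ ($G{\left(h \right)} = \left(h^{2} - 5 h\right) + \left(-4 + 4\right) = \left(h^{2} - 5 h\right) + 0 = h^{2} - 5 h$)
$A{\left(M \right)} = 0$ ($A{\left(M \right)} = 0 \left(-5 + 0\right) = 0 \left(-5\right) = 0$)
$- 16 A{\left(\sqrt{6 + 5} \right)} + 15 = \left(-16\right) 0 + 15 = 0 + 15 = 15$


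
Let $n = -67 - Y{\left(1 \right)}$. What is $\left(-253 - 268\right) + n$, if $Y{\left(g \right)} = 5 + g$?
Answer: $-594$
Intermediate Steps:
$n = -73$ ($n = -67 - \left(5 + 1\right) = -67 - 6 = -73$)
$\left(-253 - 268\right) + n = \left(-253 - 268\right) - 73 = -521 - 73 = -594$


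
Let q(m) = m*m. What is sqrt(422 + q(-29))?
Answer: sqrt(1263) ≈ 35.539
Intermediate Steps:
q(m) = m**2
sqrt(422 + q(-29)) = sqrt(422 + (-29)**2) = sqrt(422 + 841) = sqrt(1263)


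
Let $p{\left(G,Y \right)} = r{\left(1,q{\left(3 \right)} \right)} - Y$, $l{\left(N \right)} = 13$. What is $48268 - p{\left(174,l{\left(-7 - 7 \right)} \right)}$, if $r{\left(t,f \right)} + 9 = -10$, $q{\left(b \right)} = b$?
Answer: $48300$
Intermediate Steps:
$r{\left(t,f \right)} = -19$ ($r{\left(t,f \right)} = -9 - 10 = -19$)
$p{\left(G,Y \right)} = -19 - Y$
$48268 - p{\left(174,l{\left(-7 - 7 \right)} \right)} = 48268 - \left(-19 - 13\right) = 48268 - -32 = 48268 + 32 = 48300$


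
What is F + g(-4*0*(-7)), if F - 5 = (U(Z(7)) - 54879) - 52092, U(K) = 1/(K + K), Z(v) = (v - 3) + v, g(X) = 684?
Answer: -2338203/22 ≈ -1.0628e+5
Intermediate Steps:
Z(v) = -3 + 2*v (Z(v) = (-3 + v) + v = -3 + 2*v)
U(K) = 1/(2*K)
F = -2353251/22 (F = 5 + ((1/(2*(-3 + 2*7)) - 54879) - 52092) = 5 + ((1/(2*(-3 + 14)) - 54879) - 52092) = 5 + (((½)/11 - 54879) - 52092) = 5 + (((½)*(1/11) - 54879) - 52092) = 5 + ((1/22 - 54879) - 52092) = 5 + (-1207337/22 - 52092) = 5 - 2353361/22 = -2353251/22 ≈ -1.0697e+5)
F + g(-4*0*(-7)) = -2353251/22 + 684 = -2338203/22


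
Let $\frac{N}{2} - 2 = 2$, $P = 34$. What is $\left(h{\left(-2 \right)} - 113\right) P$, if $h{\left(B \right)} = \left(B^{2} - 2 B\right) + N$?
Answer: $-3298$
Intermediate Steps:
$N = 8$ ($N = 4 + 2 \cdot 2 = 4 + 4 = 8$)
$h{\left(B \right)} = 8 + B^{2} - 2 B$ ($h{\left(B \right)} = \left(B^{2} - 2 B\right) + 8 = 8 + B^{2} - 2 B$)
$\left(h{\left(-2 \right)} - 113\right) P = \left(\left(8 + \left(-2\right)^{2} - -4\right) - 113\right) 34 = \left(\left(8 + 4 + 4\right) - 113\right) 34 = \left(16 - 113\right) 34 = \left(-97\right) 34 = -3298$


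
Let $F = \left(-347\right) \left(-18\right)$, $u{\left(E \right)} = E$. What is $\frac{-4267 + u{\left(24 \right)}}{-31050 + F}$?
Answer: $\frac{4243}{24804} \approx 0.17106$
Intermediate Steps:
$F = 6246$
$\frac{-4267 + u{\left(24 \right)}}{-31050 + F} = \frac{-4267 + 24}{-31050 + 6246} = - \frac{4243}{-24804} = \left(-4243\right) \left(- \frac{1}{24804}\right) = \frac{4243}{24804}$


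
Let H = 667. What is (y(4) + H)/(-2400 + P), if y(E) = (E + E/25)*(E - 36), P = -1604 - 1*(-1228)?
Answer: -13347/69400 ≈ -0.19232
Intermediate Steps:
P = -376 (P = -1604 + 1228 = -376)
y(E) = 26*E*(-36 + E)/25 (y(E) = (E + E*(1/25))*(-36 + E) = (E + E/25)*(-36 + E) = (26*E/25)*(-36 + E) = 26*E*(-36 + E)/25)
(y(4) + H)/(-2400 + P) = ((26/25)*4*(-36 + 4) + 667)/(-2400 - 376) = ((26/25)*4*(-32) + 667)/(-2776) = (-3328/25 + 667)*(-1/2776) = (13347/25)*(-1/2776) = -13347/69400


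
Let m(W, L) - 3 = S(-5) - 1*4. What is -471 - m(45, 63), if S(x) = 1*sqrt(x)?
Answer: -470 - I*sqrt(5) ≈ -470.0 - 2.2361*I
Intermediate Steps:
S(x) = sqrt(x)
m(W, L) = -1 + I*sqrt(5) (m(W, L) = 3 + (sqrt(-5) - 1*4) = 3 + (I*sqrt(5) - 4) = 3 + (-4 + I*sqrt(5)) = -1 + I*sqrt(5))
-471 - m(45, 63) = -471 - (-1 + I*sqrt(5)) = -471 + (1 - I*sqrt(5)) = -470 - I*sqrt(5)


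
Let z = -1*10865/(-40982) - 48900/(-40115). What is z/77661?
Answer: 487973855/25534826987346 ≈ 1.9110e-5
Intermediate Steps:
z = 487973855/328798586 (z = -10865*(-1/40982) - 48900*(-1/40115) = 10865/40982 + 9780/8023 = 487973855/328798586 ≈ 1.4841)
z/77661 = (487973855/328798586)/77661 = (487973855/328798586)*(1/77661) = 487973855/25534826987346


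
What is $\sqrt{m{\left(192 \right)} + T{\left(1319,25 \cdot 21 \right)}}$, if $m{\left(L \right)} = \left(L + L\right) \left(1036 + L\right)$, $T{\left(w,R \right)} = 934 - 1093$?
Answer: $3 \sqrt{52377} \approx 686.58$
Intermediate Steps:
$T{\left(w,R \right)} = -159$
$m{\left(L \right)} = 2 L \left(1036 + L\right)$
$\sqrt{m{\left(192 \right)} + T{\left(1319,25 \cdot 21 \right)}} = \sqrt{2 \cdot 192 \left(1036 + 192\right) - 159} = \sqrt{2 \cdot 192 \cdot 1228 - 159} = \sqrt{471552 - 159} = \sqrt{471393} = 3 \sqrt{52377}$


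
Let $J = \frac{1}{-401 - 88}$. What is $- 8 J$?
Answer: $\frac{8}{489} \approx 0.01636$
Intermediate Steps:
$J = - \frac{1}{489}$ ($J = \frac{1}{-489} = - \frac{1}{489} \approx -0.002045$)
$- 8 J = \left(-8\right) \left(- \frac{1}{489}\right) = \frac{8}{489}$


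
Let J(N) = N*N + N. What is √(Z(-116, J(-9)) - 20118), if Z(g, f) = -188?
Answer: I*√20306 ≈ 142.5*I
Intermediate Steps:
J(N) = N + N² (J(N) = N² + N = N + N²)
√(Z(-116, J(-9)) - 20118) = √(-188 - 20118) = √(-20306) = I*√20306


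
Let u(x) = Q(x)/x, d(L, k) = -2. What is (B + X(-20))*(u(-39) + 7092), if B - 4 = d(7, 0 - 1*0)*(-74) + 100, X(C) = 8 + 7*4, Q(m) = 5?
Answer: 26551968/13 ≈ 2.0425e+6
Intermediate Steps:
X(C) = 36 (X(C) = 8 + 28 = 36)
u(x) = 5/x
B = 252 (B = 4 + (-2*(-74) + 100) = 4 + (148 + 100) = 4 + 248 = 252)
(B + X(-20))*(u(-39) + 7092) = (252 + 36)*(5/(-39) + 7092) = 288*(5*(-1/39) + 7092) = 288*(-5/39 + 7092) = 288*(276583/39) = 26551968/13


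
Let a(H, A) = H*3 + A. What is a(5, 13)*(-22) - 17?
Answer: -633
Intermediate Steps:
a(H, A) = A + 3*H (a(H, A) = 3*H + A = A + 3*H)
a(5, 13)*(-22) - 17 = (13 + 3*5)*(-22) - 17 = (13 + 15)*(-22) - 17 = 28*(-22) - 17 = -616 - 17 = -633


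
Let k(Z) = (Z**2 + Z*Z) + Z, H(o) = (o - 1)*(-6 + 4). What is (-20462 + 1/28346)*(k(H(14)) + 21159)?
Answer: -13041656409735/28346 ≈ -4.6009e+8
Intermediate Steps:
H(o) = 2 - 2*o (H(o) = (-1 + o)*(-2) = 2 - 2*o)
k(Z) = Z + 2*Z**2 (k(Z) = (Z**2 + Z**2) + Z = 2*Z**2 + Z = Z + 2*Z**2)
(-20462 + 1/28346)*(k(H(14)) + 21159) = (-20462 + 1/28346)*((2 - 2*14)*(1 + 2*(2 - 2*14)) + 21159) = (-20462 + 1/28346)*((2 - 28)*(1 + 2*(2 - 28)) + 21159) = -580015851*(-26*(1 + 2*(-26)) + 21159)/28346 = -580015851*(-26*(1 - 52) + 21159)/28346 = -580015851*(-26*(-51) + 21159)/28346 = -580015851*(1326 + 21159)/28346 = -580015851/28346*22485 = -13041656409735/28346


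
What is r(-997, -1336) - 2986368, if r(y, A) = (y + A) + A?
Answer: -2990037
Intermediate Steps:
r(y, A) = y + 2*A (r(y, A) = (A + y) + A = y + 2*A)
r(-997, -1336) - 2986368 = (-997 + 2*(-1336)) - 2986368 = (-997 - 2672) - 2986368 = -3669 - 2986368 = -2990037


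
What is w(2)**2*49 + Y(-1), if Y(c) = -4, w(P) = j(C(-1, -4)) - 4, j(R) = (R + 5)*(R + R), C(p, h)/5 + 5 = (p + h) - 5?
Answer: 5398134780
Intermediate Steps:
C(p, h) = -50 + 5*h + 5*p (C(p, h) = -25 + 5*((p + h) - 5) = -25 + 5*((h + p) - 5) = -25 + 5*(-5 + h + p) = -25 + (-25 + 5*h + 5*p) = -50 + 5*h + 5*p)
j(R) = 2*R*(5 + R) (j(R) = (5 + R)*(2*R) = 2*R*(5 + R))
w(P) = 10496 (w(P) = 2*(-50 + 5*(-4) + 5*(-1))*(5 + (-50 + 5*(-4) + 5*(-1))) - 4 = 2*(-50 - 20 - 5)*(5 + (-50 - 20 - 5)) - 4 = 2*(-75)*(5 - 75) - 4 = 2*(-75)*(-70) - 4 = 10500 - 4 = 10496)
w(2)**2*49 + Y(-1) = 10496**2*49 - 4 = 110166016*49 - 4 = 5398134784 - 4 = 5398134780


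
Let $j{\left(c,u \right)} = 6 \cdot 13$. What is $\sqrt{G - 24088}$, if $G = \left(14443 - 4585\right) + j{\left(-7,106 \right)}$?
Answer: $2 i \sqrt{3538} \approx 118.96 i$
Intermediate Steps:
$j{\left(c,u \right)} = 78$
$G = 9936$ ($G = \left(14443 - 4585\right) + 78 = 9858 + 78 = 9936$)
$\sqrt{G - 24088} = \sqrt{9936 - 24088} = \sqrt{-14152} = 2 i \sqrt{3538}$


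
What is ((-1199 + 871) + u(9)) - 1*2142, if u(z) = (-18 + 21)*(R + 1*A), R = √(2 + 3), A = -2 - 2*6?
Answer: -2512 + 3*√5 ≈ -2505.3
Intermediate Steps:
A = -14 (A = -2 - 12 = -14)
R = √5 ≈ 2.2361
u(z) = -42 + 3*√5 (u(z) = (-18 + 21)*(√5 + 1*(-14)) = 3*(√5 - 14) = 3*(-14 + √5) = -42 + 3*√5)
((-1199 + 871) + u(9)) - 1*2142 = ((-1199 + 871) + (-42 + 3*√5)) - 1*2142 = (-328 + (-42 + 3*√5)) - 2142 = (-370 + 3*√5) - 2142 = -2512 + 3*√5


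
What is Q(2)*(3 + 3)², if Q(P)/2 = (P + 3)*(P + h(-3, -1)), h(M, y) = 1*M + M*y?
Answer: 720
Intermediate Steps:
h(M, y) = M + M*y
Q(P) = 2*P*(3 + P) (Q(P) = 2*((P + 3)*(P - 3*(1 - 1))) = 2*((3 + P)*(P - 3*0)) = 2*((3 + P)*(P + 0)) = 2*((3 + P)*P) = 2*(P*(3 + P)) = 2*P*(3 + P))
Q(2)*(3 + 3)² = (2*2*(3 + 2))*(3 + 3)² = (2*2*5)*6² = 20*36 = 720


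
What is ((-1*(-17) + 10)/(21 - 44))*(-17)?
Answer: 459/23 ≈ 19.957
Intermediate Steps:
((-1*(-17) + 10)/(21 - 44))*(-17) = ((17 + 10)/(-23))*(-17) = (27*(-1/23))*(-17) = -27/23*(-17) = 459/23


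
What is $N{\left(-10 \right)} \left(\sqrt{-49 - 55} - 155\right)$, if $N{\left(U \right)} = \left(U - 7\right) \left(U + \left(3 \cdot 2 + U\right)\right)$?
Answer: $-36890 + 476 i \sqrt{26} \approx -36890.0 + 2427.1 i$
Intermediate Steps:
$N{\left(U \right)} = \left(-7 + U\right) \left(6 + 2 U\right)$ ($N{\left(U \right)} = \left(-7 + U\right) \left(U + \left(6 + U\right)\right) = \left(-7 + U\right) \left(6 + 2 U\right)$)
$N{\left(-10 \right)} \left(\sqrt{-49 - 55} - 155\right) = \left(-42 - -80 + 2 \left(-10\right)^{2}\right) \left(\sqrt{-49 - 55} - 155\right) = \left(-42 + 80 + 2 \cdot 100\right) \left(\sqrt{-104} - 155\right) = \left(-42 + 80 + 200\right) \left(2 i \sqrt{26} - 155\right) = 238 \left(-155 + 2 i \sqrt{26}\right) = -36890 + 476 i \sqrt{26}$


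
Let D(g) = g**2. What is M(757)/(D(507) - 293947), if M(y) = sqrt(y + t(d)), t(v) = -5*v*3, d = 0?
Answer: -sqrt(757)/36898 ≈ -0.00074567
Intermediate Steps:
t(v) = -15*v
M(y) = sqrt(y) (M(y) = sqrt(y - 15*0) = sqrt(y + 0) = sqrt(y))
M(757)/(D(507) - 293947) = sqrt(757)/(507**2 - 293947) = sqrt(757)/(257049 - 293947) = sqrt(757)/(-36898) = sqrt(757)*(-1/36898) = -sqrt(757)/36898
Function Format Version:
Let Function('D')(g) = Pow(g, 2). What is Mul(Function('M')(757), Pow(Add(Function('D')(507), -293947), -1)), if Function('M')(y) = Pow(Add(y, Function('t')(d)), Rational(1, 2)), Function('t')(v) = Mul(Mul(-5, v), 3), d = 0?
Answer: Mul(Rational(-1, 36898), Pow(757, Rational(1, 2))) ≈ -0.00074567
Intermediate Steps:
Function('t')(v) = Mul(-15, v)
Function('M')(y) = Pow(y, Rational(1, 2)) (Function('M')(y) = Pow(Add(y, Mul(-15, 0)), Rational(1, 2)) = Pow(Add(y, 0), Rational(1, 2)) = Pow(y, Rational(1, 2)))
Mul(Function('M')(757), Pow(Add(Function('D')(507), -293947), -1)) = Mul(Pow(757, Rational(1, 2)), Pow(Add(Pow(507, 2), -293947), -1)) = Mul(Pow(757, Rational(1, 2)), Pow(Add(257049, -293947), -1)) = Mul(Pow(757, Rational(1, 2)), Pow(-36898, -1)) = Mul(Pow(757, Rational(1, 2)), Rational(-1, 36898)) = Mul(Rational(-1, 36898), Pow(757, Rational(1, 2)))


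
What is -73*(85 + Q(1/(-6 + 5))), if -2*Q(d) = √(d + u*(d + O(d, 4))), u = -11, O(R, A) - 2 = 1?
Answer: -6205 + 73*I*√23/2 ≈ -6205.0 + 175.05*I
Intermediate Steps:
O(R, A) = 3 (O(R, A) = 2 + 1 = 3)
Q(d) = -√(-33 - 10*d)/2 (Q(d) = -√(d - 11*(d + 3))/2 = -√(d - 11*(3 + d))/2 = -√(d + (-33 - 11*d))/2 = -√(-33 - 10*d)/2)
-73*(85 + Q(1/(-6 + 5))) = -73*(85 - √(-33 - 10/(-6 + 5))/2) = -73*(85 - √(-33 - 10/(-1))/2) = -73*(85 - √(-33 - 10*(-1))/2) = -73*(85 - √(-33 + 10)/2) = -73*(85 - I*√23/2) = -6205 + 73*I*√23/2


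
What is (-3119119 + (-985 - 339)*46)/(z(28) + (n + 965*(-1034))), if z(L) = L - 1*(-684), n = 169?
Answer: 3180023/996929 ≈ 3.1898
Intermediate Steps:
z(L) = 684 + L (z(L) = L + 684 = 684 + L)
(-3119119 + (-985 - 339)*46)/(z(28) + (n + 965*(-1034))) = (-3119119 + (-985 - 339)*46)/((684 + 28) + (169 + 965*(-1034))) = (-3119119 - 1324*46)/(712 + (169 - 997810)) = (-3119119 - 60904)/(712 - 997641) = -3180023/(-996929) = -3180023*(-1/996929) = 3180023/996929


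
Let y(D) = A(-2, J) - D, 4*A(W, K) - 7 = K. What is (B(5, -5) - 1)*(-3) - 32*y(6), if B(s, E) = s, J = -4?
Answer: 156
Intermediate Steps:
A(W, K) = 7/4 + K/4
y(D) = ¾ - D (y(D) = (7/4 + (¼)*(-4)) - D = (7/4 - 1) - D = ¾ - D)
(B(5, -5) - 1)*(-3) - 32*y(6) = (5 - 1)*(-3) - 32*(¾ - 1*6) = 4*(-3) - 32*(¾ - 6) = -12 - 32*(-21/4) = -12 + 168 = 156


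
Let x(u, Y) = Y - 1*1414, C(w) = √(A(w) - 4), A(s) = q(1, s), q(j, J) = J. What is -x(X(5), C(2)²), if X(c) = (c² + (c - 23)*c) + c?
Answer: 1416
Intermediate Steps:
A(s) = s
C(w) = √(-4 + w) (C(w) = √(w - 4) = √(-4 + w))
X(c) = c + c² + c*(-23 + c) (X(c) = (c² + (-23 + c)*c) + c = (c² + c*(-23 + c)) + c = c + c² + c*(-23 + c))
x(u, Y) = -1414 + Y (x(u, Y) = Y - 1414 = -1414 + Y)
-x(X(5), C(2)²) = -(-1414 + (√(-4 + 2))²) = -(-1414 + (√(-2))²) = -(-1414 + (I*√2)²) = -(-1414 - 2) = -1*(-1416) = 1416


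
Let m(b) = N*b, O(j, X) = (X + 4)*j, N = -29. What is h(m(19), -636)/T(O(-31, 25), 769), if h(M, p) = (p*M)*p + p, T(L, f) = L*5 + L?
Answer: 37146322/899 ≈ 41320.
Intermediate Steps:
O(j, X) = j*(4 + X) (O(j, X) = (4 + X)*j = j*(4 + X))
m(b) = -29*b
T(L, f) = 6*L (T(L, f) = 5*L + L = 6*L)
h(M, p) = p + M*p**2 (h(M, p) = (M*p)*p + p = M*p**2 + p = p + M*p**2)
h(m(19), -636)/T(O(-31, 25), 769) = (-636*(1 - 29*19*(-636)))/((6*(-31*(4 + 25)))) = (-636*(1 - 551*(-636)))/((6*(-31*29))) = (-636*(1 + 350436))/((6*(-899))) = -636*350437/(-5394) = -222877932*(-1/5394) = 37146322/899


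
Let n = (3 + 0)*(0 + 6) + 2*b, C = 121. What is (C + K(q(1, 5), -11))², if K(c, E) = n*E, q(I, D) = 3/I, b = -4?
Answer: 121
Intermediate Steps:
n = 10 (n = (3 + 0)*(0 + 6) + 2*(-4) = 3*6 - 8 = 18 - 8 = 10)
K(c, E) = 10*E
(C + K(q(1, 5), -11))² = (121 + 10*(-11))² = (121 - 110)² = 11² = 121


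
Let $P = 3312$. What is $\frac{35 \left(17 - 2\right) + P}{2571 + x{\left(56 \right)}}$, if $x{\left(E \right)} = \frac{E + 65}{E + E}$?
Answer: $\frac{429744}{288073} \approx 1.4918$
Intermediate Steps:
$x{\left(E \right)} = \frac{65 + E}{2 E}$
$\frac{35 \left(17 - 2\right) + P}{2571 + x{\left(56 \right)}} = \frac{35 \left(17 - 2\right) + 3312}{2571 + \frac{65 + 56}{2 \cdot 56}} = \frac{35 \cdot 15 + 3312}{2571 + \frac{1}{2} \cdot \frac{1}{56} \cdot 121} = \frac{525 + 3312}{2571 + \frac{121}{112}} = \frac{3837}{\frac{288073}{112}} = 3837 \cdot \frac{112}{288073} = \frac{429744}{288073}$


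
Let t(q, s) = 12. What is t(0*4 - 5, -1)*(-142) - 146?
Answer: -1850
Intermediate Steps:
t(0*4 - 5, -1)*(-142) - 146 = 12*(-142) - 146 = -1704 - 146 = -1850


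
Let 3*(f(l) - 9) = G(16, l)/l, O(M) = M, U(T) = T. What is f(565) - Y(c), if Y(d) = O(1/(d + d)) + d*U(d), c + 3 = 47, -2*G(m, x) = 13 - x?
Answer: -95802909/49720 ≈ -1926.8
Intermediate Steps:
G(m, x) = -13/2 + x/2 (G(m, x) = -(13 - x)/2 = -13/2 + x/2)
c = 44 (c = -3 + 47 = 44)
f(l) = 9 + (-13/2 + l/2)/(3*l) (f(l) = 9 + ((-13/2 + l/2)/l)/3 = 9 + (-13/2 + l/2)/(3*l))
Y(d) = d² + 1/(2*d) (Y(d) = 1/(d + d) + d*d = 1/(2*d) + d² = d² + 1/(2*d))
f(565) - Y(c) = (⅙)*(-13 + 55*565)/565 - (½ + 44³)/44 = (⅙)*(1/565)*(-13 + 31075) - (½ + 85184)/44 = (⅙)*(1/565)*31062 - 170369/(44*2) = 5177/565 - 1*170369/88 = 5177/565 - 170369/88 = -95802909/49720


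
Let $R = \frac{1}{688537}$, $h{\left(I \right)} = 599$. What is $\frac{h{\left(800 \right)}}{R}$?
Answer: $412433663$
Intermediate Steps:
$R = \frac{1}{688537} \approx 1.4524 \cdot 10^{-6}$
$\frac{h{\left(800 \right)}}{R} = 599 \frac{1}{\frac{1}{688537}} = 599 \cdot 688537 = 412433663$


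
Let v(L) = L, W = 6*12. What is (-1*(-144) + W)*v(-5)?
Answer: -1080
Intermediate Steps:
W = 72
(-1*(-144) + W)*v(-5) = (-1*(-144) + 72)*(-5) = (144 + 72)*(-5) = 216*(-5) = -1080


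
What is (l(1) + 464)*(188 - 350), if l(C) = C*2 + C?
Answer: -75654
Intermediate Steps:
l(C) = 3*C (l(C) = 2*C + C = 3*C)
(l(1) + 464)*(188 - 350) = (3*1 + 464)*(188 - 350) = (3 + 464)*(-162) = 467*(-162) = -75654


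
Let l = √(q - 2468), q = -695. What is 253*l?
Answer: 253*I*√3163 ≈ 14229.0*I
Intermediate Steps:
l = I*√3163 (l = √(-695 - 2468) = √(-3163) = I*√3163 ≈ 56.241*I)
253*l = 253*(I*√3163) = 253*I*√3163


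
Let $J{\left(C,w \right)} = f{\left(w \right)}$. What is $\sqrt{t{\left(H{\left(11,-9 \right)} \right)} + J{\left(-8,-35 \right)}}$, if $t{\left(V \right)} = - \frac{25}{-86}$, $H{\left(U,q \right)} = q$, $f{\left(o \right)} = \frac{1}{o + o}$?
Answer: $\frac{4 \sqrt{39130}}{1505} \approx 0.52575$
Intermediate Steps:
$f{\left(o \right)} = \frac{1}{2 o}$
$J{\left(C,w \right)} = \frac{1}{2 w}$
$t{\left(V \right)} = \frac{25}{86}$ ($t{\left(V \right)} = \left(-25\right) \left(- \frac{1}{86}\right) = \frac{25}{86}$)
$\sqrt{t{\left(H{\left(11,-9 \right)} \right)} + J{\left(-8,-35 \right)}} = \sqrt{\frac{25}{86} + \frac{1}{2 \left(-35\right)}} = \sqrt{\frac{25}{86} + \frac{1}{2} \left(- \frac{1}{35}\right)} = \sqrt{\frac{25}{86} - \frac{1}{70}} = \sqrt{\frac{416}{1505}} = \frac{4 \sqrt{39130}}{1505}$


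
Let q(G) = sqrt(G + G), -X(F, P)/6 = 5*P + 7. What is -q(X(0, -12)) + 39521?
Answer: 39521 - 2*sqrt(159) ≈ 39496.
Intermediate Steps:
X(F, P) = -42 - 30*P (X(F, P) = -6*(5*P + 7) = -6*(7 + 5*P) = -42 - 30*P)
q(G) = sqrt(2)*sqrt(G) (q(G) = sqrt(2*G) = sqrt(2)*sqrt(G))
-q(X(0, -12)) + 39521 = -sqrt(2)*sqrt(-42 - 30*(-12)) + 39521 = -sqrt(2)*sqrt(-42 + 360) + 39521 = -sqrt(2)*sqrt(318) + 39521 = -2*sqrt(159) + 39521 = 39521 - 2*sqrt(159)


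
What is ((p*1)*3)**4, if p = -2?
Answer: 1296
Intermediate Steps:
((p*1)*3)**4 = (-2*1*3)**4 = (-2*3)**4 = (-6)**4 = 1296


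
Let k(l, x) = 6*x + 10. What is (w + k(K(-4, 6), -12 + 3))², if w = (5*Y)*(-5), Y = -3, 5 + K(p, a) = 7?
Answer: 961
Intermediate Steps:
K(p, a) = 2 (K(p, a) = -5 + 7 = 2)
k(l, x) = 10 + 6*x
w = 75 (w = (5*(-3))*(-5) = -15*(-5) = 75)
(w + k(K(-4, 6), -12 + 3))² = (75 + (10 + 6*(-12 + 3)))² = (75 + (10 + 6*(-9)))² = (75 + (10 - 54))² = (75 - 44)² = 31² = 961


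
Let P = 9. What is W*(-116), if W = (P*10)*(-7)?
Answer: 73080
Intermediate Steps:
W = -630 (W = (9*10)*(-7) = 90*(-7) = -630)
W*(-116) = -630*(-116) = 73080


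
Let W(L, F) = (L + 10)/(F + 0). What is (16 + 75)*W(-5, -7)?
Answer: -65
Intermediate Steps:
W(L, F) = (10 + L)/F
(16 + 75)*W(-5, -7) = (16 + 75)*((10 - 5)/(-7)) = 91*(-1/7*5) = 91*(-5/7) = -65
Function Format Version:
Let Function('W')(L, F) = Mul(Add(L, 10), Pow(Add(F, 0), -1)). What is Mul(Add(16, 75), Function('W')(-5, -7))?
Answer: -65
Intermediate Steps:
Function('W')(L, F) = Mul(Pow(F, -1), Add(10, L)) (Function('W')(L, F) = Mul(Add(10, L), Pow(F, -1)) = Mul(Pow(F, -1), Add(10, L)))
Mul(Add(16, 75), Function('W')(-5, -7)) = Mul(Add(16, 75), Mul(Pow(-7, -1), Add(10, -5))) = Mul(91, Mul(Rational(-1, 7), 5)) = Mul(91, Rational(-5, 7)) = -65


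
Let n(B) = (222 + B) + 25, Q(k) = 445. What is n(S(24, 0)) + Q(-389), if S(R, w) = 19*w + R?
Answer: 716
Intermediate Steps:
S(R, w) = R + 19*w
n(B) = 247 + B
n(S(24, 0)) + Q(-389) = (247 + (24 + 19*0)) + 445 = (247 + (24 + 0)) + 445 = (247 + 24) + 445 = 271 + 445 = 716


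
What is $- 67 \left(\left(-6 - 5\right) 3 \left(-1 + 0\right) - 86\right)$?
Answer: $3551$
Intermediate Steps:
$- 67 \left(\left(-6 - 5\right) 3 \left(-1 + 0\right) - 86\right) = - 67 \left(- 11 \cdot 3 \left(-1\right) - 86\right) = - 67 \left(\left(-11\right) \left(-3\right) - 86\right) = - 67 \left(33 - 86\right) = \left(-67\right) \left(-53\right) = 3551$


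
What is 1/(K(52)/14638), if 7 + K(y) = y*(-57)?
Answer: -14638/2971 ≈ -4.9270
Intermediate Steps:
K(y) = -7 - 57*y (K(y) = -7 + y*(-57) = -7 - 57*y)
1/(K(52)/14638) = 1/((-7 - 57*52)/14638) = 1/((-7 - 2964)*(1/14638)) = 1/(-2971*1/14638) = 1/(-2971/14638) = -14638/2971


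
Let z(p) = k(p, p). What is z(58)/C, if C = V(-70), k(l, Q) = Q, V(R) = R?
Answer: -29/35 ≈ -0.82857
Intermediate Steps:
z(p) = p
C = -70
z(58)/C = 58/(-70) = 58*(-1/70) = -29/35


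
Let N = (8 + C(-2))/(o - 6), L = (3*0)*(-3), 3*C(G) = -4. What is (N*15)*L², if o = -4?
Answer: 0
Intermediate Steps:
C(G) = -4/3 (C(G) = (⅓)*(-4) = -4/3)
L = 0 (L = 0*(-3) = 0)
N = -⅔ (N = (8 - 4/3)/(-4 - 6) = (20/3)/(-10) = (20/3)*(-⅒) = -⅔ ≈ -0.66667)
(N*15)*L² = -⅔*15*0² = -10*0 = 0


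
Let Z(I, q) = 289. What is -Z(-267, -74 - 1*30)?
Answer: -289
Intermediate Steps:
-Z(-267, -74 - 1*30) = -1*289 = -289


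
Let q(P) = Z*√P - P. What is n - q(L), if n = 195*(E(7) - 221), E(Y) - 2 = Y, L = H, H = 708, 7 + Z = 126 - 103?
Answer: -40632 - 32*√177 ≈ -41058.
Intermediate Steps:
Z = 16 (Z = -7 + (126 - 103) = -7 + 23 = 16)
L = 708
E(Y) = 2 + Y
q(P) = -P + 16*√P (q(P) = 16*√P - P = -P + 16*√P)
n = -41340 (n = 195*((2 + 7) - 221) = 195*(9 - 221) = 195*(-212) = -41340)
n - q(L) = -41340 - (-1*708 + 16*√708) = -41340 - (-708 + 16*(2*√177)) = -41340 - (-708 + 32*√177) = -41340 + (708 - 32*√177) = -40632 - 32*√177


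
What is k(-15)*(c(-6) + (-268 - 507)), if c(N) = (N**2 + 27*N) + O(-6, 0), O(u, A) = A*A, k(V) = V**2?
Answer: -202725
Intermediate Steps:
O(u, A) = A**2
c(N) = N**2 + 27*N (c(N) = (N**2 + 27*N) + 0**2 = (N**2 + 27*N) + 0 = N**2 + 27*N)
k(-15)*(c(-6) + (-268 - 507)) = (-15)**2*(-6*(27 - 6) + (-268 - 507)) = 225*(-6*21 - 775) = 225*(-126 - 775) = 225*(-901) = -202725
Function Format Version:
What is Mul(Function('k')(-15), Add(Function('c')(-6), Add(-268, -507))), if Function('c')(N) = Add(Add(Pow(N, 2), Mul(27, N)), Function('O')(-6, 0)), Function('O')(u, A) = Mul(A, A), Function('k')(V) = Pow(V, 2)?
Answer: -202725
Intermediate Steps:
Function('O')(u, A) = Pow(A, 2)
Function('c')(N) = Add(Pow(N, 2), Mul(27, N)) (Function('c')(N) = Add(Add(Pow(N, 2), Mul(27, N)), Pow(0, 2)) = Add(Add(Pow(N, 2), Mul(27, N)), 0) = Add(Pow(N, 2), Mul(27, N)))
Mul(Function('k')(-15), Add(Function('c')(-6), Add(-268, -507))) = Mul(Pow(-15, 2), Add(Mul(-6, Add(27, -6)), Add(-268, -507))) = Mul(225, Add(Mul(-6, 21), -775)) = Mul(225, Add(-126, -775)) = Mul(225, -901) = -202725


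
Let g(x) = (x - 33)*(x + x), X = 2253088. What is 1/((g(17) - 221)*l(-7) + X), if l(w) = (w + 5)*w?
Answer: 1/2242378 ≈ 4.4596e-7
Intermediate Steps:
g(x) = 2*x*(-33 + x) (g(x) = (-33 + x)*(2*x) = 2*x*(-33 + x))
l(w) = w*(5 + w) (l(w) = (5 + w)*w = w*(5 + w))
1/((g(17) - 221)*l(-7) + X) = 1/((2*17*(-33 + 17) - 221)*(-7*(5 - 7)) + 2253088) = 1/((2*17*(-16) - 221)*(-7*(-2)) + 2253088) = 1/((-544 - 221)*14 + 2253088) = 1/(-765*14 + 2253088) = 1/(-10710 + 2253088) = 1/2242378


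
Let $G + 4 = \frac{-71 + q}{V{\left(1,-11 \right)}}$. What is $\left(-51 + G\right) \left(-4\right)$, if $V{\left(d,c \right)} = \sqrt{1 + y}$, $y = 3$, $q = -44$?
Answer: $450$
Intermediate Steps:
$V{\left(d,c \right)} = 2$ ($V{\left(d,c \right)} = \sqrt{1 + 3} = \sqrt{4} = 2$)
$G = - \frac{123}{2}$ ($G = -4 + \frac{-71 - 44}{2} = -4 - \frac{115}{2} = - \frac{123}{2} \approx -61.5$)
$\left(-51 + G\right) \left(-4\right) = \left(-51 - \frac{123}{2}\right) \left(-4\right) = \left(- \frac{225}{2}\right) \left(-4\right) = 450$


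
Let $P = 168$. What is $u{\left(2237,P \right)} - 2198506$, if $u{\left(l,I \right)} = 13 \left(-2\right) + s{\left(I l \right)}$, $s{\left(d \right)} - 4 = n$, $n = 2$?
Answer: $-2198526$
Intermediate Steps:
$s{\left(d \right)} = 6$ ($s{\left(d \right)} = 4 + 2 = 6$)
$u{\left(l,I \right)} = -20$ ($u{\left(l,I \right)} = 13 \left(-2\right) + 6 = -26 + 6 = -20$)
$u{\left(2237,P \right)} - 2198506 = -20 - 2198506 = -2198526$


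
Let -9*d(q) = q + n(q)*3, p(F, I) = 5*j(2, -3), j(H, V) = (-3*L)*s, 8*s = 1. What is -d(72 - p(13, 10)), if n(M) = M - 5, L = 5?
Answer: 69/2 ≈ 34.500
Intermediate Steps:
s = ⅛ (s = (⅛)*1 = ⅛ ≈ 0.12500)
j(H, V) = -15/8 (j(H, V) = -3*5*(⅛) = -15*⅛ = -15/8)
p(F, I) = -75/8 (p(F, I) = 5*(-15/8) = -75/8)
n(M) = -5 + M
d(q) = 5/3 - 4*q/9 (d(q) = -(q + (-5 + q)*3)/9 = -(q + (-15 + 3*q))/9 = -(-15 + 4*q)/9 = 5/3 - 4*q/9)
-d(72 - p(13, 10)) = -(5/3 - 4*(72 - 1*(-75/8))/9) = -(5/3 - 4*(72 + 75/8)/9) = -(5/3 - 4/9*651/8) = -(5/3 - 217/6) = -1*(-69/2) = 69/2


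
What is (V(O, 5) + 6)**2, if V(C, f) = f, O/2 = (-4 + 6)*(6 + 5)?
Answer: 121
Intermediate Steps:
O = 44 (O = 2*((-4 + 6)*(6 + 5)) = 2*(2*11) = 2*22 = 44)
(V(O, 5) + 6)**2 = (5 + 6)**2 = 11**2 = 121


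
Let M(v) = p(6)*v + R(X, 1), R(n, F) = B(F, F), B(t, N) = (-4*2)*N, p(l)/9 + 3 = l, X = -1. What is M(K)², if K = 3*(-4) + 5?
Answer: 38809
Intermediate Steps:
p(l) = -27 + 9*l
B(t, N) = -8*N
R(n, F) = -8*F
K = -7 (K = -12 + 5 = -7)
M(v) = -8 + 27*v (M(v) = (-27 + 9*6)*v - 8*1 = (-27 + 54)*v - 8 = 27*v - 8 = -8 + 27*v)
M(K)² = (-8 + 27*(-7))² = (-8 - 189)² = (-197)² = 38809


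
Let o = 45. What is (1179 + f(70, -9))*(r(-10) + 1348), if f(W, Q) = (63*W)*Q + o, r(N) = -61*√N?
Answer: -51852168 + 2346426*I*√10 ≈ -5.1852e+7 + 7.42e+6*I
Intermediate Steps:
f(W, Q) = 45 + 63*Q*W (f(W, Q) = (63*W)*Q + 45 = 63*Q*W + 45 = 45 + 63*Q*W)
(1179 + f(70, -9))*(r(-10) + 1348) = (1179 + (45 + 63*(-9)*70))*(-61*I*√10 + 1348) = (1179 + (45 - 39690))*(-61*I*√10 + 1348) = (1179 - 39645)*(-61*I*√10 + 1348) = -38466*(1348 - 61*I*√10) = -51852168 + 2346426*I*√10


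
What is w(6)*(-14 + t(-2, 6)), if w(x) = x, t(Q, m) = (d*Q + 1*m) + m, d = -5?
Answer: 48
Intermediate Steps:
t(Q, m) = -5*Q + 2*m (t(Q, m) = (-5*Q + 1*m) + m = (-5*Q + m) + m = (m - 5*Q) + m = -5*Q + 2*m)
w(6)*(-14 + t(-2, 6)) = 6*(-14 + (-5*(-2) + 2*6)) = 6*(-14 + (10 + 12)) = 6*(-14 + 22) = 6*8 = 48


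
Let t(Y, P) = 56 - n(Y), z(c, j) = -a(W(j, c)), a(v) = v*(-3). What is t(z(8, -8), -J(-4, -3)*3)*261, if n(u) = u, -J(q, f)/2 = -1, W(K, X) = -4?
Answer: 17748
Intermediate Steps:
a(v) = -3*v
J(q, f) = 2 (J(q, f) = -2*(-1) = 2)
z(c, j) = -12 (z(c, j) = -(-3)*(-4) = -1*12 = -12)
t(Y, P) = 56 - Y
t(z(8, -8), -J(-4, -3)*3)*261 = (56 - 1*(-12))*261 = (56 + 12)*261 = 68*261 = 17748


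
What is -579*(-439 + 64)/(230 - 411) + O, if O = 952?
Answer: -44813/181 ≈ -247.59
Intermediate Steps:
-579*(-439 + 64)/(230 - 411) + O = -579*(-439 + 64)/(230 - 411) + 952 = -(-217125)/(-181) + 952 = -(-217125)*(-1)/181 + 952 = -579*375/181 + 952 = -217125/181 + 952 = -44813/181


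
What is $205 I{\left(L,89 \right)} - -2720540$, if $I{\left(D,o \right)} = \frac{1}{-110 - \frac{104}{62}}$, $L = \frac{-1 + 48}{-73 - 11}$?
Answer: $\frac{9418503125}{3462} \approx 2.7205 \cdot 10^{6}$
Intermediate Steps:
$L = - \frac{47}{84}$ ($L = \frac{47}{-84} = 47 \left(- \frac{1}{84}\right) = - \frac{47}{84} \approx -0.55952$)
$I{\left(D,o \right)} = - \frac{31}{3462}$ ($I{\left(D,o \right)} = \frac{1}{-110 - \frac{52}{31}} = \frac{1}{- \frac{3462}{31}} = - \frac{31}{3462}$)
$205 I{\left(L,89 \right)} - -2720540 = 205 \left(- \frac{31}{3462}\right) - -2720540 = - \frac{6355}{3462} + 2720540 = \frac{9418503125}{3462}$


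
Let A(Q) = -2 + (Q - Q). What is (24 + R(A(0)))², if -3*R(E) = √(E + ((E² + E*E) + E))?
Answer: 4900/9 ≈ 544.44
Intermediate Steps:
A(Q) = -2 (A(Q) = -2 + 0 = -2)
R(E) = -√(2*E + 2*E²)/3 (R(E) = -√(E + ((E² + E*E) + E))/3 = -√(E + ((E² + E²) + E))/3 = -√(E + (2*E² + E))/3 = -√(E + (E + 2*E²))/3 = -√(2*E + 2*E²)/3)
(24 + R(A(0)))² = (24 - √2*√(-2*(1 - 2))/3)² = (24 - √2*√(-2*(-1))/3)² = (24 - √2*√2/3)² = (24 - ⅔)² = (70/3)² = 4900/9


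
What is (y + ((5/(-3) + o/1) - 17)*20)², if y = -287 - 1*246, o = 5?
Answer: 5851561/9 ≈ 6.5017e+5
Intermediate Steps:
y = -533 (y = -287 - 246 = -533)
(y + ((5/(-3) + o/1) - 17)*20)² = (-533 + ((5/(-3) + 5/1) - 17)*20)² = (-533 + ((5*(-⅓) + 5*1) - 17)*20)² = (-533 + ((-5/3 + 5) - 17)*20)² = (-533 + (10/3 - 17)*20)² = (-533 - 41/3*20)² = (-533 - 820/3)² = (-2419/3)² = 5851561/9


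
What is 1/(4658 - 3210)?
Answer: 1/1448 ≈ 0.00069061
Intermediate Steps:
1/(4658 - 3210) = 1/1448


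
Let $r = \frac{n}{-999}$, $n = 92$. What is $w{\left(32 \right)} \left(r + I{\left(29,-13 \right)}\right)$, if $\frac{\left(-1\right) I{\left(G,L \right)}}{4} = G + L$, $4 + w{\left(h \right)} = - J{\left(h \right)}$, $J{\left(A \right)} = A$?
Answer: $\frac{256112}{111} \approx 2307.3$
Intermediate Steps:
$w{\left(h \right)} = -4 - h$
$I{\left(G,L \right)} = - 4 G - 4 L$ ($I{\left(G,L \right)} = - 4 \left(G + L\right) = - 4 G - 4 L$)
$r = - \frac{92}{999}$ ($r = \frac{92}{-999} = 92 \left(- \frac{1}{999}\right) = - \frac{92}{999} \approx -0.092092$)
$w{\left(32 \right)} \left(r + I{\left(29,-13 \right)}\right) = \left(-4 - 32\right) \left(- \frac{92}{999} - 64\right) = \left(-4 - 32\right) \left(- \frac{92}{999} + \left(-116 + 52\right)\right) = - 36 \left(- \frac{92}{999} - 64\right) = \left(-36\right) \left(- \frac{64028}{999}\right) = \frac{256112}{111}$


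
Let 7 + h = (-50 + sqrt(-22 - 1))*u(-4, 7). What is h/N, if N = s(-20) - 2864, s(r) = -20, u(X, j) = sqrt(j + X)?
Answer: 1/412 + 25*sqrt(3)/1442 - I*sqrt(69)/2884 ≈ 0.032456 - 0.0028802*I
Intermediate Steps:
u(X, j) = sqrt(X + j)
N = -2884 (N = -20 - 2864 = -2884)
h = -7 + sqrt(3)*(-50 + I*sqrt(23)) (h = -7 + (-50 + sqrt(-22 - 1))*sqrt(-4 + 7) = -7 + (-50 + sqrt(-23))*sqrt(3) = -7 + (-50 + I*sqrt(23))*sqrt(3) = -7 + sqrt(3)*(-50 + I*sqrt(23)) ≈ -93.603 + 8.3066*I)
h/N = (-7 - 50*sqrt(3) + I*sqrt(69))/(-2884) = (-7 - 50*sqrt(3) + I*sqrt(69))*(-1/2884) = 1/412 + 25*sqrt(3)/1442 - I*sqrt(69)/2884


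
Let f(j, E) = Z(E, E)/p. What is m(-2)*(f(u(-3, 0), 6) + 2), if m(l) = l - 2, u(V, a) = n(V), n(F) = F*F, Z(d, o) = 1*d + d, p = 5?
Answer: -88/5 ≈ -17.600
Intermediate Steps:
Z(d, o) = 2*d (Z(d, o) = d + d = 2*d)
n(F) = F**2
u(V, a) = V**2
m(l) = -2 + l
f(j, E) = 2*E/5 (f(j, E) = (2*E)/5 = (2*E)*(1/5) = 2*E/5)
m(-2)*(f(u(-3, 0), 6) + 2) = (-2 - 2)*((2/5)*6 + 2) = -4*(12/5 + 2) = -4*22/5 = -88/5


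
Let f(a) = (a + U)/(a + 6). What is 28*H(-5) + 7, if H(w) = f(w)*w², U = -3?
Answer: -5593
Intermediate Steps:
f(a) = (-3 + a)/(6 + a) (f(a) = (a - 3)/(a + 6) = (-3 + a)/(6 + a))
H(w) = w²*(-3 + w)/(6 + w) (H(w) = ((-3 + w)/(6 + w))*w² = w²*(-3 + w)/(6 + w))
28*H(-5) + 7 = 28*((-5)²*(-3 - 5)/(6 - 5)) + 7 = 28*(25*(-8)/1) + 7 = 28*(25*1*(-8)) + 7 = 28*(-200) + 7 = -5600 + 7 = -5593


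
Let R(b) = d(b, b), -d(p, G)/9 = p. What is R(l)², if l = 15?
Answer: 18225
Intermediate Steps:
d(p, G) = -9*p
R(b) = -9*b
R(l)² = (-9*15)² = (-135)² = 18225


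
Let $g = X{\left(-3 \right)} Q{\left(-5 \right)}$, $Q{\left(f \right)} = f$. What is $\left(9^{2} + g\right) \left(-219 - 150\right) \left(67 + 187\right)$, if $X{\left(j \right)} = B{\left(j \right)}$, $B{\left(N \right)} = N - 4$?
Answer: $-10872216$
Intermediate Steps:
$B{\left(N \right)} = -4 + N$ ($B{\left(N \right)} = N - 4 = -4 + N$)
$X{\left(j \right)} = -4 + j$
$g = 35$ ($g = \left(-4 - 3\right) \left(-5\right) = \left(-7\right) \left(-5\right) = 35$)
$\left(9^{2} + g\right) \left(-219 - 150\right) \left(67 + 187\right) = \left(9^{2} + 35\right) \left(-219 - 150\right) \left(67 + 187\right) = \left(81 + 35\right) \left(\left(-369\right) 254\right) = 116 \left(-93726\right) = -10872216$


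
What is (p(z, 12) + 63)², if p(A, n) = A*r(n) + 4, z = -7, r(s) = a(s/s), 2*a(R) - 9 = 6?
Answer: 841/4 ≈ 210.25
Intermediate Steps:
a(R) = 15/2 (a(R) = 9/2 + (½)*6 = 9/2 + 3 = 15/2)
r(s) = 15/2
p(A, n) = 4 + 15*A/2 (p(A, n) = A*(15/2) + 4 = 15*A/2 + 4 = 4 + 15*A/2)
(p(z, 12) + 63)² = ((4 + (15/2)*(-7)) + 63)² = ((4 - 105/2) + 63)² = (-97/2 + 63)² = (29/2)² = 841/4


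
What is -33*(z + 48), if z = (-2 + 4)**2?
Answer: -1716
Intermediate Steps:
z = 4 (z = 2**2 = 4)
-33*(z + 48) = -33*(4 + 48) = -33*52 = -1716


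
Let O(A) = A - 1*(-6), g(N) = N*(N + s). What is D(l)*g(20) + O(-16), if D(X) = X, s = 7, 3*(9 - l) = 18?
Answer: 1610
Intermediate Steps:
l = 3 (l = 9 - ⅓*18 = 9 - 6 = 3)
g(N) = N*(7 + N) (g(N) = N*(N + 7) = N*(7 + N))
O(A) = 6 + A (O(A) = A + 6 = 6 + A)
D(l)*g(20) + O(-16) = 3*(20*(7 + 20)) + (6 - 16) = 3*(20*27) - 10 = 3*540 - 10 = 1620 - 10 = 1610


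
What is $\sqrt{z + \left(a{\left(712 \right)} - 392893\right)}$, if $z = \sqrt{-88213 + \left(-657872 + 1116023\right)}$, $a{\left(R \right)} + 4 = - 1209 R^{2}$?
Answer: $\sqrt{-613288193 + \sqrt{369938}} \approx 24765.0 i$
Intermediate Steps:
$a{\left(R \right)} = -4 - 1209 R^{2}$
$z = \sqrt{369938}$ ($z = \sqrt{-88213 + 458151} = \sqrt{369938} \approx 608.23$)
$\sqrt{z + \left(a{\left(712 \right)} - 392893\right)} = \sqrt{\sqrt{369938} - \left(392897 + 612895296\right)} = \sqrt{\sqrt{369938} - 613288193} = \sqrt{-613288193 + \sqrt{369938}}$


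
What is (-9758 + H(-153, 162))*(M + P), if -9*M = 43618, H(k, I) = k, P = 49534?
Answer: -3986085268/9 ≈ -4.4290e+8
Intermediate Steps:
M = -43618/9 (M = -1/9*43618 = -43618/9 ≈ -4846.4)
(-9758 + H(-153, 162))*(M + P) = (-9758 - 153)*(-43618/9 + 49534) = -9911*402188/9 = -3986085268/9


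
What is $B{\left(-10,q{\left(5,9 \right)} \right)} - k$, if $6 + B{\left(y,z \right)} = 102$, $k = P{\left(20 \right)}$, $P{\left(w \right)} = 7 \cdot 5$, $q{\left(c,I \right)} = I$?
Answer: $61$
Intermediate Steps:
$P{\left(w \right)} = 35$
$k = 35$
$B{\left(y,z \right)} = 96$ ($B{\left(y,z \right)} = -6 + 102 = 96$)
$B{\left(-10,q{\left(5,9 \right)} \right)} - k = 96 - 35 = 61$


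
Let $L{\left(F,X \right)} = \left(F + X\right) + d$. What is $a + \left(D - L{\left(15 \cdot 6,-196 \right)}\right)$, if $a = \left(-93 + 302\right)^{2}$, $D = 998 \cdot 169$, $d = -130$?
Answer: $212579$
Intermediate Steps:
$L{\left(F,X \right)} = -130 + F + X$ ($L{\left(F,X \right)} = \left(F + X\right) - 130 = -130 + F + X$)
$D = 168662$
$a = 43681$ ($a = 209^{2} = 43681$)
$a + \left(D - L{\left(15 \cdot 6,-196 \right)}\right) = 43681 + \left(168662 - \left(-130 + 15 \cdot 6 - 196\right)\right) = 43681 + \left(168662 - \left(-130 + 90 - 196\right)\right) = 43681 + \left(168662 - -236\right) = 43681 + \left(168662 + 236\right) = 43681 + 168898 = 212579$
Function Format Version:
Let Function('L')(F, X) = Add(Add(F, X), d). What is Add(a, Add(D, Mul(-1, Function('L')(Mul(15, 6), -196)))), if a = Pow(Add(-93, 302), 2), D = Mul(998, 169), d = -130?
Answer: 212579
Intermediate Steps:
Function('L')(F, X) = Add(-130, F, X) (Function('L')(F, X) = Add(Add(F, X), -130) = Add(-130, F, X))
D = 168662
a = 43681 (a = Pow(209, 2) = 43681)
Add(a, Add(D, Mul(-1, Function('L')(Mul(15, 6), -196)))) = Add(43681, Add(168662, Mul(-1, Add(-130, Mul(15, 6), -196)))) = Add(43681, Add(168662, Mul(-1, Add(-130, 90, -196)))) = Add(43681, Add(168662, Mul(-1, -236))) = Add(43681, Add(168662, 236)) = Add(43681, 168898) = 212579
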